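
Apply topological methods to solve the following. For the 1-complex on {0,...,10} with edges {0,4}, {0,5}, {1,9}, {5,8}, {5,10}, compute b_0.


Run DFS/union-find over 11 vertices.
V = 11, E = 5.
Number of components = 6

6


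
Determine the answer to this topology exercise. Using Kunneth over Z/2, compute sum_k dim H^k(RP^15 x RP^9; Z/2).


dim H^*(RP^n; Z/2) = n+1 (one Z/2 in each degree 0..n).
Total Betti number is multiplicative.
Total = (15+1) * (9+1) = 16 * 10 = 160

160


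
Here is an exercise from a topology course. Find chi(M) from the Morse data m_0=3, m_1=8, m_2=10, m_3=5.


Morse theory: chi(M) = sum_k (-1)^k m_k where m_k = #(index-k critical points).
= (3) + (-8) + (10) + (-5) = 0

0


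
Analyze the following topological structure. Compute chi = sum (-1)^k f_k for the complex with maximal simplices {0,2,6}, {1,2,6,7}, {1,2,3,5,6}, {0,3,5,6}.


Enumerate all faces; f-vector: f_0=7, f_1=17, f_2=17, f_3=7, f_4=1.
chi = sum (-1)^k f_k = 1

1


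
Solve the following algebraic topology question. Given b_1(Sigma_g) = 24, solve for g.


For a closed orientable surface: b_1 = 2g.
24 = 2g
g = 24 / 2 = 12

12


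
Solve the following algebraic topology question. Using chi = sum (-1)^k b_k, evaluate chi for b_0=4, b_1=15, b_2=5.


chi = sum_k (-1)^k b_k.
= (4) + (-15) + (5)
= -6

-6


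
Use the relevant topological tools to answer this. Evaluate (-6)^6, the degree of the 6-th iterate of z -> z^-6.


deg(f) = -6. Degree is multiplicative: deg(f^6) = (deg f)^6.
deg(f^6) = (-6)^6 = 46656

46656


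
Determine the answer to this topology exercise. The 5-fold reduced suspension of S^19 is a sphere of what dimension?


Each suspension raises dimension by 1: Sigma S^n = S^{n+1}.
Sigma^5 S^19 = S^{19+5} = S^24

24


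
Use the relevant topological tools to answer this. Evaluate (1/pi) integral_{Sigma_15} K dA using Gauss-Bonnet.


Gauss-Bonnet: integral K dA = 2*pi*chi(M).
chi(Sigma_15) = 2 - 2*15 = -28.
(integral K dA)/pi = 2*chi = 2*(-28) = -56

-56


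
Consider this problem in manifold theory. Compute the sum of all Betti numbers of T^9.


b_k(T^9) = C(9,k), so the sum over k is sum_k C(9,k) = 2^9.
Total = 2^9 = 512

512


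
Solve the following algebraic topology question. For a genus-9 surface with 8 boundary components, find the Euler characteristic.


For a compact orientable surface with genus g and b boundary components: chi = 2 - 2g - b.
chi = 2 - 2*9 - 8 = 2 - 18 - 8 = -24

-24


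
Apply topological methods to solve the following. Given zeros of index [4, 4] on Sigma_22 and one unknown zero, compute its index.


Poincare-Hopf: sum of indices = chi(M).
chi(Sigma_22) = 2 - 2*22 = -42.
Sum of known indices = 8.
x = chi - (sum known) = -42 - (8) = -50

-50


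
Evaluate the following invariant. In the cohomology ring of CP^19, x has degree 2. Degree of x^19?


|x| = 2 in H^*(CP^n).
|x^19| = 19 * |x| = 19 * 2 = 38

38


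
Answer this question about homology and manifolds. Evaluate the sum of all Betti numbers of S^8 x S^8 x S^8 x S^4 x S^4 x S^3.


Total Betti number is multiplicative under products.
Each S^d (d>=1) has total Betti number 2.
There are 6 sphere factors.
Total = 2^6 = 64

64


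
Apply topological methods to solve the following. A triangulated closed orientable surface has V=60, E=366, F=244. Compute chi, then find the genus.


chi = V - E + F = 60 - 366 + 244 = -62
For orientable closed surface: chi = 2 - 2g, so g = (2 - chi)/2.
g = (2 - (-62)) / 2 = 64 / 2 = 32

32


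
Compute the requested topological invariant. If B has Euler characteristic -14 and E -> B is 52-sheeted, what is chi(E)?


For a finite covering: chi(E) = (number of sheets) * chi(B).
chi(E) = 52 * (-14) = -728

-728


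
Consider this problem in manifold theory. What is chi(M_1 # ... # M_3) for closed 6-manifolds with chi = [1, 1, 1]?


For n-manifolds: chi(A#B) = chi(A) + chi(B) - chi(S^6).
chi(S^6) = 1 + (-1)^6 = 2.
chi(#) = (sum chi_i) - (3-1)*chi(S^6) = 3 - 2*2 = -1

-1


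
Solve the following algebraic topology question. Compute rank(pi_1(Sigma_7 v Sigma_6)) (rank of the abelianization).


For a wedge: H_1(A v B) = H_1(A) + H_1(B).
b_1(Sigma_7) = 14, b_1(Sigma_6) = 12.
b_1 = 14 + 12 = 26

26


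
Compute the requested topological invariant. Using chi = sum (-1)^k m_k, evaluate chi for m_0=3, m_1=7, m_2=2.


Morse theory: chi(M) = sum_k (-1)^k m_k where m_k = #(index-k critical points).
= (3) + (-7) + (2) = -2

-2


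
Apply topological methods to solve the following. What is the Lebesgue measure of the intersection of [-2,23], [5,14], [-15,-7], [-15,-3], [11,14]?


Intersection = [max(a_i), min(b_i)] = [11, -7].
Since 11 > -7, the intersection is empty.
Length = 0

0


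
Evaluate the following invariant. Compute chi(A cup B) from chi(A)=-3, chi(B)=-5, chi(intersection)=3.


chi(A cup B) = chi(A) + chi(B) - chi(A cap B)
= -3 + (-5) - (3)
= -11

-11


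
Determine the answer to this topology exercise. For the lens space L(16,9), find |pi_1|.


pi_1(L(p,q)) = Z/pZ for any q coprime to p.
|pi_1(L(16,9))| = 16

16


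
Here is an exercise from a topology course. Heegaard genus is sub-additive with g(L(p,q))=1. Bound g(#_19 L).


Heegaard genus satisfies g(A#B) <= g(A) + g(B).
Each lens space has g = 1.
Upper bound: 19 * 1 = 19

19


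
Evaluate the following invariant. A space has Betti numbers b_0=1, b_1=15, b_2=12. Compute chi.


chi = sum_k (-1)^k b_k.
= (1) + (-15) + (12)
= -2

-2


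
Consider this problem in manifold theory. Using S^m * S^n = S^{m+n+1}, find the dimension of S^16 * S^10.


Join of spheres: S^m * S^n = S^{m+n+1}.
dim = 16 + 10 + 1 = 27

27


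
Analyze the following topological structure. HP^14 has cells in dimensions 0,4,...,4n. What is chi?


HP^14 has one cell in each dimension 0, 4, ..., 4*14 (14+1 cells, all even-dim).
chi = 14 + 1 = 15

15


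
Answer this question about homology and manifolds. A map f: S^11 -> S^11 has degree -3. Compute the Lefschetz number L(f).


On S^11: L(f) = tr(f_0*) + (-1)^11 tr(f_11*) = 1 + (-1)^11 * deg(f).
L(f) = 1 + (-1)^11 * -3 = 1 + 3 = 4

4


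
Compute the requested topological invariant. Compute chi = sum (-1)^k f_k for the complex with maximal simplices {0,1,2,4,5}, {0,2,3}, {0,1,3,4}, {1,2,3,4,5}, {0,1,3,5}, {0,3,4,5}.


Enumerate all faces; f-vector: f_0=6, f_1=15, f_2=20, f_3=12, f_4=2.
chi = sum (-1)^k f_k = 1

1


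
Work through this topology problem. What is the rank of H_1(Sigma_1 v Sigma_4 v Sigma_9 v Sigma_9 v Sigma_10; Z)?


For a wedge X v Y: reduced H_k(X v Y) = H_k(X) + H_k(Y).
Each Sigma_g contributes b_1 = 2g.
b_1 = 2 + 8 + 18 + 18 + 20 = 66

66


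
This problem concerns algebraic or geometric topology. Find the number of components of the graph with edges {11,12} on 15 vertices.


Run DFS/union-find over 15 vertices.
V = 15, E = 1.
Number of components = 14

14


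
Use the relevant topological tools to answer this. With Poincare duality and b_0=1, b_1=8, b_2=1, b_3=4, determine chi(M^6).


By Poincare duality b_k = b_{6-k}, so full Betti numbers: b_0=1, b_1=8, b_2=1, b_3=4, b_4=1, b_5=8, b_6=1.
chi = sum (-1)^k b_k = -16

-16


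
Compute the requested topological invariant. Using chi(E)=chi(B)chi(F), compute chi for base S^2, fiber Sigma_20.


chi(S^2) = 2 (n even), chi(Sigma_20) = 2 - 2*20 = -38.
chi(E) = 2 * (-38) = -76

-76


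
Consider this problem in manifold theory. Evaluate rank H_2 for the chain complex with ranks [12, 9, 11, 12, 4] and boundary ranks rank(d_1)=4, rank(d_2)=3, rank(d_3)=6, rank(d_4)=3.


rank H_k = rank(ker d_k) - rank(im d_{k+1}).
rank(ker d_2) = rank(C_2) - rank(d_2) = 11 - 3 = 8.
rank(im d_{2+1}) = 6.
rank H_2 = 8 - 6 = 2

2


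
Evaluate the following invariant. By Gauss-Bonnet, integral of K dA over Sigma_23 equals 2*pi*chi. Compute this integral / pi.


Gauss-Bonnet: integral K dA = 2*pi*chi(M).
chi(Sigma_23) = 2 - 2*23 = -44.
(integral K dA)/pi = 2*chi = 2*(-44) = -88

-88


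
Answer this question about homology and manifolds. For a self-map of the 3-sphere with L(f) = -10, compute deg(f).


L(f) = 1 + (-1)^3 deg(f) on S^3.
-10 = 1 + (-1)^3 * deg(f)
(-1)^3 * deg(f) = -11
deg(f) = 11

11


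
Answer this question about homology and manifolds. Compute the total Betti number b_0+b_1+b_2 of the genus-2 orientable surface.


For Sigma_2: b_0 = 1, b_1 = 2g = 4, b_2 = 1.
Total = 1 + 4 + 1 = 6

6


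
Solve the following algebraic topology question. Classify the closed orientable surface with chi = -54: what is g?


chi = 2 - 2g for closed orientable surfaces.
-54 = 2 - 2g
2g = 2 - (-54) = 56
g = 28

28


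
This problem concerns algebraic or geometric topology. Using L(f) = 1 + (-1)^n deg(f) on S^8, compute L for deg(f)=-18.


On S^8: L(f) = tr(f_0*) + (-1)^8 tr(f_8*) = 1 + (-1)^8 * deg(f).
L(f) = 1 + (-1)^8 * -18 = 1 + -18 = -17

-17


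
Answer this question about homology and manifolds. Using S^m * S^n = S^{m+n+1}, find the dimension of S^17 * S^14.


Join of spheres: S^m * S^n = S^{m+n+1}.
dim = 17 + 14 + 1 = 32

32


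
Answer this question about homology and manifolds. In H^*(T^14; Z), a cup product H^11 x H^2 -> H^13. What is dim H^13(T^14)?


Cup product: H^p x H^q -> H^{p+q}; here p+q = 11+2 = 13.
rank H^k(T^n) = C(n,k).
C(14,13) = 14

14


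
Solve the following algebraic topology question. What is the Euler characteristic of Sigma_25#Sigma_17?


chi(Sigma_25) = 2 - 2*25 = -48
chi(Sigma_17) = 2 - 2*17 = -32
For surfaces: chi(A#B) = chi(A) + chi(B) - 2.
chi = -48 + -32 - 2 = -82

-82


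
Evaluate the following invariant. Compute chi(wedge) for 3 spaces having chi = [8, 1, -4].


chi(A v B) = chi(A) + chi(B) - 1 (one point identified).
For 3 spaces: chi = (sum chi_i) - (3 - 1).
sum = 5; chi = 5 - 2 = 3

3


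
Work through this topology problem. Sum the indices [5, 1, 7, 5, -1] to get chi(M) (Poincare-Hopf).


Poincare-Hopf: chi(M) = sum of indices of zeros.
chi = (5) + (1) + (7) + (5) + (-1) = 17

17


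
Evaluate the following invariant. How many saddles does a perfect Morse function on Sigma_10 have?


A perfect Morse function has m_k = b_k.
For Sigma_10: b_0=1, b_1=2g=20, b_2=1.
Saddles m_1 = 2g = 20

20


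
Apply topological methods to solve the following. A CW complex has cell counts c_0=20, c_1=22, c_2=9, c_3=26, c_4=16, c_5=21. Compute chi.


chi = sum_k (-1)^k c_k.
= (-1)^0*20 + (-1)^1*22 + (-1)^2*9 + (-1)^3*26 + (-1)^4*16 + (-1)^5*21
= (20) + (-22) + (9) + (-26) + (16) + (-21)
= -24

-24


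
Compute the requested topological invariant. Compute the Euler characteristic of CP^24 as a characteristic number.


For any closed oriented manifold, <e(TM),[M]> = chi(M).
chi(CP^24) = 24+1 = 25

25


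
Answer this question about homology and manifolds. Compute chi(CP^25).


CP^25 has one cell in each even dimension 0, 2, ..., 2*25 (25+1 cells total).
All cells are even-dimensional, so chi = number of cells.
chi = 25 + 1 = 26

26


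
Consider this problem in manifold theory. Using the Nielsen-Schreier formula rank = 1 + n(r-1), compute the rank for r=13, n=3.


Nielsen-Schreier: an index-n subgroup of F_r is free of rank 1 + n(r-1).
Equivalently: chi(cover) = n*chi(base); chi(vee_r S^1) = 1 - 13 = -12.
chi(E) = 3*(-12) = -36; rank = 1 - chi(E) = 1 - (-36) = 37.
rank = 1 + 3*(13-1) = 1 + 36 = 37

37


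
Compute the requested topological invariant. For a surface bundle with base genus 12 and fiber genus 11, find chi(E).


For a fiber bundle F -> E -> B (with CW structure): chi(E) = chi(B) * chi(F).
chi(Sigma_12) = -22, chi(Sigma_11) = -20.
chi(E) = (-22) * (-20) = 440

440


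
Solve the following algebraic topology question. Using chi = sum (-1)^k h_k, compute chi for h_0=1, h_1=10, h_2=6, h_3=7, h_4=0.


Handles of index k contribute (-1)^k to chi (same as CW cells).
chi = (1) + (-10) + (6) + (-7) + (0) = -10

-10


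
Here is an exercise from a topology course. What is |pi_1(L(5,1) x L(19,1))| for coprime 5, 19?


pi_1(X x Y) = pi_1(X) x pi_1(Y).
pi_1(L(5,1)) = Z/5, pi_1(L(19,1)) = Z/19.
|Z/5 x Z/19| = 5 * 19 = 95

95


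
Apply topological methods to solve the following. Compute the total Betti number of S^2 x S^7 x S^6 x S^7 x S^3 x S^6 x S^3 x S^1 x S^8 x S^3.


Total Betti number is multiplicative under products.
Each S^d (d>=1) has total Betti number 2.
There are 10 sphere factors.
Total = 2^10 = 1024

1024


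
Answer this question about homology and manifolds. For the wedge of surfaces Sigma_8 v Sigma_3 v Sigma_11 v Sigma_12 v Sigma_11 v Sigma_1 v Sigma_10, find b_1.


For a wedge X v Y: reduced H_k(X v Y) = H_k(X) + H_k(Y).
Each Sigma_g contributes b_1 = 2g.
b_1 = 16 + 6 + 22 + 24 + 22 + 2 + 20 = 112

112


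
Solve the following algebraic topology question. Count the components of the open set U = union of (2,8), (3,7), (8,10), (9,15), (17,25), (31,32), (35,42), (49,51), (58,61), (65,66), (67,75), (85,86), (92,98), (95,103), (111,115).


Sort and merge overlapping open intervals.
Merged: (2,8), (8,15), (17,25), (31,32), (35,42), (49,51), (58,61), (65,66), (67,75), (85,86), (92,103), (111,115).
Number of components = 12

12


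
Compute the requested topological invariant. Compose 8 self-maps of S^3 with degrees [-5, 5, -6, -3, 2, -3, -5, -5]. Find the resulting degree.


Degree is multiplicative: deg(composition) = product of degrees.
= (-5) * (5) * (-6) * (-3) * (2) * (-3) * (-5) * (-5) = 67500

67500


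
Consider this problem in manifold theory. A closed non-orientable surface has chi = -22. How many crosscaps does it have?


chi = 2 - k for closed non-orientable surfaces with k crosscaps.
-22 = 2 - k
k = 2 - (-22) = 24

24


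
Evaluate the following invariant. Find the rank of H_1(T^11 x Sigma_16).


pi_1(A x B) = pi_1(A) x pi_1(B); rank of abelianization = b_1.
b_1(T^11) = 11, b_1(Sigma_16) = 2*16 = 32.
b_1(product) = 11 + 32 = 43

43


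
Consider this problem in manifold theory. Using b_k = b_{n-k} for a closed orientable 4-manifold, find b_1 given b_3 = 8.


Poincare duality for closed orientable n-manifolds: b_k = b_{n-k}.
Here n = 4, so b_1 = b_3 = 8

8


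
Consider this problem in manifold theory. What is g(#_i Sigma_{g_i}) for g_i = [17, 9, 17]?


Genus is additive under connected sum of orientable surfaces.
g = 17 + 9 + 17 = 43

43


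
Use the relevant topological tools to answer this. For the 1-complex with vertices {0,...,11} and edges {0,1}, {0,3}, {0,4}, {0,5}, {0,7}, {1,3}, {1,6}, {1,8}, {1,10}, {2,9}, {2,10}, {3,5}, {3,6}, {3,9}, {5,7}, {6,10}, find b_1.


b_1 = E - V + (number of components).
E = 16, V = 12, components = 2.
b_1 = 16 - 12 + 2 = 6

6


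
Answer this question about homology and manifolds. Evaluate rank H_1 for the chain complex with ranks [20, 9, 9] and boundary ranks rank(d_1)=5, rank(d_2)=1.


rank H_k = rank(ker d_k) - rank(im d_{k+1}).
rank(ker d_1) = rank(C_1) - rank(d_1) = 9 - 5 = 4.
rank(im d_{1+1}) = 1.
rank H_1 = 4 - 1 = 3

3


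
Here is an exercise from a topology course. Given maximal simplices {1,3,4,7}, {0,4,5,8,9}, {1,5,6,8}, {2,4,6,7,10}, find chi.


Enumerate all faces; f-vector: f_0=11, f_1=30, f_2=28, f_3=12, f_4=2.
chi = sum (-1)^k f_k = -1

-1


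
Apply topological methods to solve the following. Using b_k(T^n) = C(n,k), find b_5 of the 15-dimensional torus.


By the Kunneth formula, b_k(T^n) = C(n,k).
b_5(T^15) = C(15,5).
C(15,5) = 15!/(5!*10!) = 3003

3003


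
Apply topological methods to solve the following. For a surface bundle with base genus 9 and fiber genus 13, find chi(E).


For a fiber bundle F -> E -> B (with CW structure): chi(E) = chi(B) * chi(F).
chi(Sigma_9) = -16, chi(Sigma_13) = -24.
chi(E) = (-16) * (-24) = 384

384


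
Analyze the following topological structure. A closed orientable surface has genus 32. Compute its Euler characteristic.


For a closed orientable surface of genus g: chi = 2 - 2g.
Here g = 32.
chi = 2 - 2*32 = 2 - 64 = -62

-62


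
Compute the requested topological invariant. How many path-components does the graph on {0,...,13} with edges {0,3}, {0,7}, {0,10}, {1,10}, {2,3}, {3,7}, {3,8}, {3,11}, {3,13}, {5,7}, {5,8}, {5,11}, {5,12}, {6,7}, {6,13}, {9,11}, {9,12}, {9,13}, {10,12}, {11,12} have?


Run DFS/union-find over 14 vertices.
V = 14, E = 20.
Number of components = 2

2


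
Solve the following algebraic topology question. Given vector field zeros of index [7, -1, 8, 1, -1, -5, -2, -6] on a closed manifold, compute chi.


Poincare-Hopf: chi(M) = sum of indices of zeros.
chi = (7) + (-1) + (8) + (1) + (-1) + (-5) + (-2) + (-6) = 1

1


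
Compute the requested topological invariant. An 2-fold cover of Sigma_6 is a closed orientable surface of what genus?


For an n-sheeted cover: chi(E) = n * chi(B).
chi(Sigma_6) = 2 - 2*6 = -10.
chi(E) = 2 * (-10) = -20.
genus(E) = (2 - chi(E))/2 = (2 - (-20))/2 = 22/2 = 11

11


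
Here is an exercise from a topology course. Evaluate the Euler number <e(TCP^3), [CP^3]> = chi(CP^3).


For any closed oriented manifold, <e(TM),[M]> = chi(M).
chi(CP^3) = 3+1 = 4

4


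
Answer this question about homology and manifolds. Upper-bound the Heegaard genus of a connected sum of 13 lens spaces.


Heegaard genus satisfies g(A#B) <= g(A) + g(B).
Each lens space has g = 1.
Upper bound: 13 * 1 = 13

13


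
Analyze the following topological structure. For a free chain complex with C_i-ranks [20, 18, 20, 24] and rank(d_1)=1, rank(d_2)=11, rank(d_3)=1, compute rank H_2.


rank H_k = rank(ker d_k) - rank(im d_{k+1}).
rank(ker d_2) = rank(C_2) - rank(d_2) = 20 - 11 = 9.
rank(im d_{2+1}) = 1.
rank H_2 = 9 - 1 = 8

8


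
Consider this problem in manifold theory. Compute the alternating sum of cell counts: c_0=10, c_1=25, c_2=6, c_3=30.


chi = sum_k (-1)^k c_k.
= (-1)^0*10 + (-1)^1*25 + (-1)^2*6 + (-1)^3*30
= (10) + (-25) + (6) + (-30)
= -39

-39


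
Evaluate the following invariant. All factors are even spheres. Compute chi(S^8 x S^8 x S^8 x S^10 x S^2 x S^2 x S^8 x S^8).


chi is multiplicative: chi(X x Y) = chi(X) chi(Y).
Each even-dim sphere has chi = 2. There are 8 factors.
chi = 2^8 = 256

256


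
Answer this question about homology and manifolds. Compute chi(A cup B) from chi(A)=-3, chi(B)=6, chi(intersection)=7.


chi(A cup B) = chi(A) + chi(B) - chi(A cap B)
= -3 + (6) - (7)
= -4

-4


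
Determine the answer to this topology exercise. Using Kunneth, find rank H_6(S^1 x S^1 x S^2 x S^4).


Each S^d has Poincare polynomial 1 + t^d.
The product S^1 x S^1 x S^2 x S^4 has Poincare polynomial prod(1+t^d_i).
Expanding: b_0=1, b_1=2, b_2=2, b_3=2, b_4=2, b_5=2, b_6=2, b_7=2, b_8=1.
b_6 = 2

2


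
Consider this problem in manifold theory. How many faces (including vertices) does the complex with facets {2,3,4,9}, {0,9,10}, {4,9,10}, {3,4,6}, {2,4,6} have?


Each maximal simplex on m vertices has 2^m - 1 nonempty faces.
Take the union (dedupe shared faces).
Total distinct faces = 29

29


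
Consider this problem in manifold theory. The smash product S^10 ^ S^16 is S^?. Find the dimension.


S^m ^ S^n = S^{m+n}.
k = 10 + 16 = 26

26


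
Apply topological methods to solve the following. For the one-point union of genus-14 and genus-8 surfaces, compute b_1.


For a wedge: H_1(A v B) = H_1(A) + H_1(B).
b_1(Sigma_14) = 28, b_1(Sigma_8) = 16.
b_1 = 28 + 16 = 44

44


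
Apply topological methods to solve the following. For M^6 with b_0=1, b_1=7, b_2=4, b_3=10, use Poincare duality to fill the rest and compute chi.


By Poincare duality b_k = b_{6-k}, so full Betti numbers: b_0=1, b_1=7, b_2=4, b_3=10, b_4=4, b_5=7, b_6=1.
chi = sum (-1)^k b_k = -14

-14


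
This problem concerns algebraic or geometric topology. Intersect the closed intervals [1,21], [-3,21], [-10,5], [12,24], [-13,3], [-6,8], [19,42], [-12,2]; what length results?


Intersection = [max(a_i), min(b_i)] = [19, 2].
Since 19 > 2, the intersection is empty.
Length = 0

0


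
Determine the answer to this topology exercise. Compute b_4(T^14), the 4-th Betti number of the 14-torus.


By the Kunneth formula, b_k(T^n) = C(n,k).
b_4(T^14) = C(14,4).
C(14,4) = 14!/(4!*10!) = 1001

1001


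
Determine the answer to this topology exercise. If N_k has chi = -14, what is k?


chi = 2 - k for closed non-orientable surfaces with k crosscaps.
-14 = 2 - k
k = 2 - (-14) = 16

16


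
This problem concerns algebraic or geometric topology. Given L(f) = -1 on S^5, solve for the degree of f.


L(f) = 1 + (-1)^5 deg(f) on S^5.
-1 = 1 + (-1)^5 * deg(f)
(-1)^5 * deg(f) = -2
deg(f) = 2

2


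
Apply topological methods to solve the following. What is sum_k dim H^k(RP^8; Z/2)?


H^k(RP^8; Z/2) = Z/2 for each 0 <= k <= 8.
Total dimension = 8 + 1 = 9

9


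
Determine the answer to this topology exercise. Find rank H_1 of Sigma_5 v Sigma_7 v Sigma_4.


For a wedge X v Y: reduced H_k(X v Y) = H_k(X) + H_k(Y).
Each Sigma_g contributes b_1 = 2g.
b_1 = 10 + 14 + 8 = 32

32


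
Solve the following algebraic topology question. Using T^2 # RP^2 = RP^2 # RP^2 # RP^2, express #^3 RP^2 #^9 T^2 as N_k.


Since a >= 1, the sum is non-orientable; each T^2 can be replaced by RP^2 # RP^2 (since T^2#RP^2 = 3RP^2).
Total crosscaps k = 3 + 2*9 = 21.
Check via chi: chi = 3*1 + 9*0 - (3+9-1)*2 = -19 = 2 - k = -19. Consistent.

21


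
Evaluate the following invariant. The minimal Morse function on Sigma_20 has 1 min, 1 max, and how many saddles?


A perfect Morse function has m_k = b_k.
For Sigma_20: b_0=1, b_1=2g=40, b_2=1.
Saddles m_1 = 2g = 40

40


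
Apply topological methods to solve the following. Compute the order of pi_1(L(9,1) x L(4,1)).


pi_1(X x Y) = pi_1(X) x pi_1(Y).
pi_1(L(9,1)) = Z/9, pi_1(L(4,1)) = Z/4.
|Z/9 x Z/4| = 9 * 4 = 36

36


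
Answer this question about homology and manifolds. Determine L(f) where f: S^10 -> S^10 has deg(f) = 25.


On S^10: L(f) = tr(f_0*) + (-1)^10 tr(f_10*) = 1 + (-1)^10 * deg(f).
L(f) = 1 + (-1)^10 * 25 = 1 + 25 = 26

26


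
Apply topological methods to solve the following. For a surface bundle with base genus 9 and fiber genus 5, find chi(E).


For a fiber bundle F -> E -> B (with CW structure): chi(E) = chi(B) * chi(F).
chi(Sigma_9) = -16, chi(Sigma_5) = -8.
chi(E) = (-16) * (-8) = 128

128


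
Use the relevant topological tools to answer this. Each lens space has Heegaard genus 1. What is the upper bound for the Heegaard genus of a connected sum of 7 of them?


Heegaard genus satisfies g(A#B) <= g(A) + g(B).
Each lens space has g = 1.
Upper bound: 7 * 1 = 7

7


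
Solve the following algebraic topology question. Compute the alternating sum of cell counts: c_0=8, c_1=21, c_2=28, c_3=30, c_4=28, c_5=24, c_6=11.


chi = sum_k (-1)^k c_k.
= (-1)^0*8 + (-1)^1*21 + (-1)^2*28 + (-1)^3*30 + (-1)^4*28 + (-1)^5*24 + (-1)^6*11
= (8) + (-21) + (28) + (-30) + (28) + (-24) + (11)
= 0

0


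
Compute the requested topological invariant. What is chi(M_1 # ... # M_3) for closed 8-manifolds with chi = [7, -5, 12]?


For n-manifolds: chi(A#B) = chi(A) + chi(B) - chi(S^8).
chi(S^8) = 1 + (-1)^8 = 2.
chi(#) = (sum chi_i) - (3-1)*chi(S^8) = 14 - 2*2 = 10

10


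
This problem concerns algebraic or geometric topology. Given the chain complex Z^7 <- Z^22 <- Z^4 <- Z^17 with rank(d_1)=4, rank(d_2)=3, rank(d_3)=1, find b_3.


rank H_k = rank(ker d_k) - rank(im d_{k+1}).
rank(ker d_3) = rank(C_3) - rank(d_3) = 17 - 1 = 16.
rank(im d_{3+1}) = 0.
rank H_3 = 16 - 0 = 16

16


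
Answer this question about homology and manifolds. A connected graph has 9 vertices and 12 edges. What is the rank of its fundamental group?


For a connected graph: rank(pi_1) = b_1 = E - V + 1 = 1 - chi.
chi = V - E = 9 - 12 = -3.
rank = 1 - (-3) = 12 - 9 + 1 = 4

4


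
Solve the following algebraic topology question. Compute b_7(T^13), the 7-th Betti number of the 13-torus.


By the Kunneth formula, b_k(T^n) = C(n,k).
b_7(T^13) = C(13,7).
C(13,7) = 13!/(7!*6!) = 1716

1716


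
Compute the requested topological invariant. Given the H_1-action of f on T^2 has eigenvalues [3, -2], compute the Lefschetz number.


For a torus self-map: L(f) = det(I - A) where A acts on H_1.
L(f) = (1-3) * (1--2) = -2 * 3 = -6

-6


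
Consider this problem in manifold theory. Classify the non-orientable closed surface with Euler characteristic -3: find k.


chi = 2 - k for closed non-orientable surfaces with k crosscaps.
-3 = 2 - k
k = 2 - (-3) = 5

5


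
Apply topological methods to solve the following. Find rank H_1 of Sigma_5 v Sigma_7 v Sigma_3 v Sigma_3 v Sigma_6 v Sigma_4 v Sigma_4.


For a wedge X v Y: reduced H_k(X v Y) = H_k(X) + H_k(Y).
Each Sigma_g contributes b_1 = 2g.
b_1 = 10 + 14 + 6 + 6 + 12 + 8 + 8 = 64

64


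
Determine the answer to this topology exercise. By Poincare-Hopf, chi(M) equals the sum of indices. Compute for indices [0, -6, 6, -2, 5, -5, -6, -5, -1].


Poincare-Hopf: chi(M) = sum of indices of zeros.
chi = (0) + (-6) + (6) + (-2) + (5) + (-5) + (-6) + (-5) + (-1) = -14

-14


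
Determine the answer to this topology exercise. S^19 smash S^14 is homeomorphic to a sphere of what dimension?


S^m ^ S^n = S^{m+n}.
k = 19 + 14 = 33

33


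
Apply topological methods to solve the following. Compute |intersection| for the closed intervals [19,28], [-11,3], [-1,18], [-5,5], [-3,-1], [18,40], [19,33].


Intersection = [max(a_i), min(b_i)] = [19, -1].
Since 19 > -1, the intersection is empty.
Length = 0

0


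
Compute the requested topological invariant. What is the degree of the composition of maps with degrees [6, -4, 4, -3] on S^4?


Degree is multiplicative: deg(composition) = product of degrees.
= (6) * (-4) * (4) * (-3) = 288

288


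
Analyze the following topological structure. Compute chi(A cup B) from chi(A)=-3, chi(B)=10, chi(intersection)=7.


chi(A cup B) = chi(A) + chi(B) - chi(A cap B)
= -3 + (10) - (7)
= 0

0


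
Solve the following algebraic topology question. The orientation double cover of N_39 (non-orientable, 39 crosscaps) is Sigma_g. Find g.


chi(N_39) = 2 - 39 = -37.
Double cover: chi(Sigma_g) = 2 * chi(N_39) = 2*(-37) = -74.
2 - 2g = -74, so g = (2 - (-74))/2 = 76/2 = 38

38


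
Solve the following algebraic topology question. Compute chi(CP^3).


CP^3 has one cell in each even dimension 0, 2, ..., 2*3 (3+1 cells total).
All cells are even-dimensional, so chi = number of cells.
chi = 3 + 1 = 4

4


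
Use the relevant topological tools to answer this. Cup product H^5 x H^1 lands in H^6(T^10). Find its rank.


Cup product: H^p x H^q -> H^{p+q}; here p+q = 5+1 = 6.
rank H^k(T^n) = C(n,k).
C(10,6) = 210

210


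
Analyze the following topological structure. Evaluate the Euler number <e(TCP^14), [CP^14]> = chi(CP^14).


For any closed oriented manifold, <e(TM),[M]> = chi(M).
chi(CP^14) = 14+1 = 15

15


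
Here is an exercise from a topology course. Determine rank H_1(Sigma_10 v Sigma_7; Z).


For a wedge: H_1(A v B) = H_1(A) + H_1(B).
b_1(Sigma_10) = 20, b_1(Sigma_7) = 14.
b_1 = 20 + 14 = 34

34


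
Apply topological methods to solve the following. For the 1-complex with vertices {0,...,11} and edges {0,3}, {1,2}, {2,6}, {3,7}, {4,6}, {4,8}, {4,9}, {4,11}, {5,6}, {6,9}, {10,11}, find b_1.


b_1 = E - V + (number of components).
E = 11, V = 12, components = 2.
b_1 = 11 - 12 + 2 = 1

1


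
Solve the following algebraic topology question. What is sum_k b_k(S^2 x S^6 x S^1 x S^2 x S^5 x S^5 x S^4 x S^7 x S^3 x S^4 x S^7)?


Total Betti number is multiplicative under products.
Each S^d (d>=1) has total Betti number 2.
There are 11 sphere factors.
Total = 2^11 = 2048

2048


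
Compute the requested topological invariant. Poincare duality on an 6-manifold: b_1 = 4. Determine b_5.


Poincare duality for closed orientable n-manifolds: b_k = b_{n-k}.
Here n = 6, so b_5 = b_1 = 4

4


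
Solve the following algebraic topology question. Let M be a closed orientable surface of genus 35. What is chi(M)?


For a closed orientable surface of genus g: chi = 2 - 2g.
Here g = 35.
chi = 2 - 2*35 = 2 - 70 = -68

-68


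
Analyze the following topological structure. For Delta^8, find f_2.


Delta^8 has 8+1 vertices. A 2-face is a choice of 2+1 vertices.
f_2 = C(8+1, 2+1) = C(9,3) = 84

84


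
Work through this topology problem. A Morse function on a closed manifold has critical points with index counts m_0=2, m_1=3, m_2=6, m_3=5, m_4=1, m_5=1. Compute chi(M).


Morse theory: chi(M) = sum_k (-1)^k m_k where m_k = #(index-k critical points).
= (2) + (-3) + (6) + (-5) + (1) + (-1) = 0

0


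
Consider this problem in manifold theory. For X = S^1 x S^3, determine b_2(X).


Each S^d has Poincare polynomial 1 + t^d.
The product S^1 x S^3 has Poincare polynomial prod(1+t^d_i).
Expanding: b_0=1, b_1=1, b_3=1, b_4=1.
b_2 = 0

0


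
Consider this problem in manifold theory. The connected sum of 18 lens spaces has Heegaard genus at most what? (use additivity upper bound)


Heegaard genus satisfies g(A#B) <= g(A) + g(B).
Each lens space has g = 1.
Upper bound: 18 * 1 = 18

18


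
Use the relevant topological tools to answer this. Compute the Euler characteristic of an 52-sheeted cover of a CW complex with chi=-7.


For a finite covering: chi(E) = (number of sheets) * chi(B).
chi(E) = 52 * (-7) = -364

-364


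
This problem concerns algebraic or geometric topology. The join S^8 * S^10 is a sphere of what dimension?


Join of spheres: S^m * S^n = S^{m+n+1}.
dim = 8 + 10 + 1 = 19

19


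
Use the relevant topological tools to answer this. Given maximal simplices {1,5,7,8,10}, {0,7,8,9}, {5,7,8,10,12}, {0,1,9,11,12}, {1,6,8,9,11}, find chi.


Enumerate all faces; f-vector: f_0=10, f_1=33, f_2=39, f_3=20, f_4=4.
chi = sum (-1)^k f_k = 0

0


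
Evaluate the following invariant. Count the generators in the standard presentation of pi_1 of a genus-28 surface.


Standard presentation: pi_1(Sigma_g) = <a_1,b_1,...,a_g,b_g | [a_1,b_1]...[a_g,b_g] = 1>.
Number of generators = 2g = 2*28 = 56

56


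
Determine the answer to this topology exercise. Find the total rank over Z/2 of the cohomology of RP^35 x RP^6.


dim H^*(RP^n; Z/2) = n+1 (one Z/2 in each degree 0..n).
Total Betti number is multiplicative.
Total = (35+1) * (6+1) = 36 * 7 = 252

252


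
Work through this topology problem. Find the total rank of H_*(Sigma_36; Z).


For Sigma_36: b_0 = 1, b_1 = 2g = 72, b_2 = 1.
Total = 1 + 72 + 1 = 74

74


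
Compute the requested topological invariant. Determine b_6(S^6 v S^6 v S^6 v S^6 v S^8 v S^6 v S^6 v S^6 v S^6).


For a wedge of spheres, H_k (k>0) is free on one generator per sphere of dimension k.
Spheres of dimension 6: count = 8.
b_6 = 8

8


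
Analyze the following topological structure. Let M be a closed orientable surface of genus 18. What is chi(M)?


For a closed orientable surface of genus g: chi = 2 - 2g.
Here g = 18.
chi = 2 - 2*18 = 2 - 36 = -34

-34


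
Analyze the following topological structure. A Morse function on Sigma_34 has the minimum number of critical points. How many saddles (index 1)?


A perfect Morse function has m_k = b_k.
For Sigma_34: b_0=1, b_1=2g=68, b_2=1.
Saddles m_1 = 2g = 68

68


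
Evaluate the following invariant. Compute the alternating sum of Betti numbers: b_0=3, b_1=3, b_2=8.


chi = sum_k (-1)^k b_k.
= (3) + (-3) + (8)
= 8

8


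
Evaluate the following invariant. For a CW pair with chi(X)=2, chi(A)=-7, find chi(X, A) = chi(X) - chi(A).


Relative Euler characteristic: chi(X, A) = chi(X) - chi(A).
= 2 - (-7) = 9

9


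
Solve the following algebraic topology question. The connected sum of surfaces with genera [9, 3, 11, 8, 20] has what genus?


Genus is additive under connected sum of orientable surfaces.
g = 9 + 3 + 11 + 8 + 20 = 51

51


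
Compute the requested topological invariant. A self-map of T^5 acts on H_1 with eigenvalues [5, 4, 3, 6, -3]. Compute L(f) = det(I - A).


For a torus self-map: L(f) = det(I - A) where A acts on H_1.
L(f) = (1-5) * (1-4) * (1-3) * (1-6) * (1--3) = -4 * -3 * -2 * -5 * 4 = 480

480


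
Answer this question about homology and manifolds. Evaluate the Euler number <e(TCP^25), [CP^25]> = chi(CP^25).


For any closed oriented manifold, <e(TM),[M]> = chi(M).
chi(CP^25) = 25+1 = 26

26


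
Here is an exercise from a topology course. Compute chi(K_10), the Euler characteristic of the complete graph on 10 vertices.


K_10: V = 10, E = C(10,2) = 45.
chi = V - E = 10 - 45 = -35

-35


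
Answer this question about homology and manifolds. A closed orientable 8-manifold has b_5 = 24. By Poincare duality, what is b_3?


Poincare duality for closed orientable n-manifolds: b_k = b_{n-k}.
Here n = 8, so b_3 = b_5 = 24

24


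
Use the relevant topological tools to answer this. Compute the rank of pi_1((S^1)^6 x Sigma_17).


pi_1(A x B) = pi_1(A) x pi_1(B); rank of abelianization = b_1.
b_1(T^6) = 6, b_1(Sigma_17) = 2*17 = 34.
b_1(product) = 6 + 34 = 40

40


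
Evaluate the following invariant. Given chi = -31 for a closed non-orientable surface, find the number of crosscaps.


chi = 2 - k for closed non-orientable surfaces with k crosscaps.
-31 = 2 - k
k = 2 - (-31) = 33

33


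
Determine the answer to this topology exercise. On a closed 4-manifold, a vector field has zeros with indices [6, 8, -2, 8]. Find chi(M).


Poincare-Hopf: chi(M) = sum of indices of zeros.
chi = (6) + (8) + (-2) + (8) = 20

20


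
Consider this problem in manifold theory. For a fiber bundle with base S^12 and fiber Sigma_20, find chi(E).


chi(S^12) = 2 (n even), chi(Sigma_20) = 2 - 2*20 = -38.
chi(E) = 2 * (-38) = -76

-76


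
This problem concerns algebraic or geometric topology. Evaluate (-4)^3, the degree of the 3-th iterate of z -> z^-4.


deg(f) = -4. Degree is multiplicative: deg(f^3) = (deg f)^3.
deg(f^3) = (-4)^3 = -64

-64


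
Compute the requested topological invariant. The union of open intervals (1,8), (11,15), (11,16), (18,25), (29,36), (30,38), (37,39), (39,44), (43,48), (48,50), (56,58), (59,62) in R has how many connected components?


Sort and merge overlapping open intervals.
Merged: (1,8), (11,16), (18,25), (29,39), (39,48), (48,50), (56,58), (59,62).
Number of components = 8

8


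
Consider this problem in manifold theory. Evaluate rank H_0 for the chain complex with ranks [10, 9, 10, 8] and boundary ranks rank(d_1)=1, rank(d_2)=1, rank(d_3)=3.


rank H_k = rank(ker d_k) - rank(im d_{k+1}).
rank(ker d_0) = rank(C_0) - rank(d_0) = 10 - 0 = 10.
rank(im d_{0+1}) = 1.
rank H_0 = 10 - 1 = 9

9


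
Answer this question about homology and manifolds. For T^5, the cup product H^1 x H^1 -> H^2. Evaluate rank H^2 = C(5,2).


Cup product: H^p x H^q -> H^{p+q}; here p+q = 1+1 = 2.
rank H^k(T^n) = C(n,k).
C(5,2) = 10

10


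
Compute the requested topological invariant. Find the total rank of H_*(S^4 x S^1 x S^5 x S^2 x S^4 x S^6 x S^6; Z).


Total Betti number is multiplicative under products.
Each S^d (d>=1) has total Betti number 2.
There are 7 sphere factors.
Total = 2^7 = 128

128


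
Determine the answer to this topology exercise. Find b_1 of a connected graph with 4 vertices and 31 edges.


For a connected graph: rank(pi_1) = b_1 = E - V + 1 = 1 - chi.
chi = V - E = 4 - 31 = -27.
rank = 1 - (-27) = 31 - 4 + 1 = 28

28


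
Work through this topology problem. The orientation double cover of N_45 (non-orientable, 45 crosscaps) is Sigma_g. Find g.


chi(N_45) = 2 - 45 = -43.
Double cover: chi(Sigma_g) = 2 * chi(N_45) = 2*(-43) = -86.
2 - 2g = -86, so g = (2 - (-86))/2 = 88/2 = 44

44


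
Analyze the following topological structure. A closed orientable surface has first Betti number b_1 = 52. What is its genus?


For a closed orientable surface: b_1 = 2g.
52 = 2g
g = 52 / 2 = 26

26


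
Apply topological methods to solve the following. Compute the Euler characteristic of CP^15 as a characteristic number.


For any closed oriented manifold, <e(TM),[M]> = chi(M).
chi(CP^15) = 15+1 = 16

16


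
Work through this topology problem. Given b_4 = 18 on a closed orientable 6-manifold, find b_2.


Poincare duality for closed orientable n-manifolds: b_k = b_{n-k}.
Here n = 6, so b_2 = b_4 = 18

18


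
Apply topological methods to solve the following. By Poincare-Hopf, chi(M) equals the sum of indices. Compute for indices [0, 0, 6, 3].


Poincare-Hopf: chi(M) = sum of indices of zeros.
chi = (0) + (0) + (6) + (3) = 9

9


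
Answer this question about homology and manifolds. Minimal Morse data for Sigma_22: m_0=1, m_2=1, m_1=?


A perfect Morse function has m_k = b_k.
For Sigma_22: b_0=1, b_1=2g=44, b_2=1.
Saddles m_1 = 2g = 44

44


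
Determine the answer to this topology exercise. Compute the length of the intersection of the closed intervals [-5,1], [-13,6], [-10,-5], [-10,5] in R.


Intersection = [max(a_i), min(b_i)] = [-5, -5].
Length = -5 - -5 = 0

0


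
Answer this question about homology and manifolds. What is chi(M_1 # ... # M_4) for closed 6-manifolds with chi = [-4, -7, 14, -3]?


For n-manifolds: chi(A#B) = chi(A) + chi(B) - chi(S^6).
chi(S^6) = 1 + (-1)^6 = 2.
chi(#) = (sum chi_i) - (4-1)*chi(S^6) = 0 - 3*2 = -6

-6


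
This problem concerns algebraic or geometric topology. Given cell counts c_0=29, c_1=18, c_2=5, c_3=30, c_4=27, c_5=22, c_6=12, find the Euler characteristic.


chi = sum_k (-1)^k c_k.
= (-1)^0*29 + (-1)^1*18 + (-1)^2*5 + (-1)^3*30 + (-1)^4*27 + (-1)^5*22 + (-1)^6*12
= (29) + (-18) + (5) + (-30) + (27) + (-22) + (12)
= 3

3


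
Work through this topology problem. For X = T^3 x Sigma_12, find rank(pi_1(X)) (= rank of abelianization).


pi_1(A x B) = pi_1(A) x pi_1(B); rank of abelianization = b_1.
b_1(T^3) = 3, b_1(Sigma_12) = 2*12 = 24.
b_1(product) = 3 + 24 = 27

27


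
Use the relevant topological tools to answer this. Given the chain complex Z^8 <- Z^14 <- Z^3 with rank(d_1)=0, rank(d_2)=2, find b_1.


rank H_k = rank(ker d_k) - rank(im d_{k+1}).
rank(ker d_1) = rank(C_1) - rank(d_1) = 14 - 0 = 14.
rank(im d_{1+1}) = 2.
rank H_1 = 14 - 2 = 12

12


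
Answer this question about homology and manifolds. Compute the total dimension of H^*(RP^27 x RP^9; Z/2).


dim H^*(RP^n; Z/2) = n+1 (one Z/2 in each degree 0..n).
Total Betti number is multiplicative.
Total = (27+1) * (9+1) = 28 * 10 = 280

280


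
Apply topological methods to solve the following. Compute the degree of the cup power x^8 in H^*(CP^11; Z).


|x| = 2 in H^*(CP^n).
|x^8| = 8 * |x| = 8 * 2 = 16

16


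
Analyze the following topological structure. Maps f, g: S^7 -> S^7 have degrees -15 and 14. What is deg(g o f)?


Degree is multiplicative under composition: deg(g o f) = deg(g) * deg(f).
= 14 * -15 = -210

-210


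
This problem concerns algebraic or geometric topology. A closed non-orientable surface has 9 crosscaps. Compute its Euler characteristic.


For a non-orientable closed surface with k crosscaps: chi = 2 - k.
Here k = 9.
chi = 2 - 9 = -7

-7


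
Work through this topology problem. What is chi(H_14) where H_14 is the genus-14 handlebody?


A genus-g handlebody deformation retracts to a wedge of g circles.
chi(vee_g S^1) = 1 - g.
chi(H_14) = 1 - 14 = -13

-13


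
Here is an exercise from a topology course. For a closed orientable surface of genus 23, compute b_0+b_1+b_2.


For Sigma_23: b_0 = 1, b_1 = 2g = 46, b_2 = 1.
Total = 1 + 46 + 1 = 48

48


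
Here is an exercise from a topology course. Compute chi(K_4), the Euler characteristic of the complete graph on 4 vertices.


K_4: V = 4, E = C(4,2) = 6.
chi = V - E = 4 - 6 = -2

-2


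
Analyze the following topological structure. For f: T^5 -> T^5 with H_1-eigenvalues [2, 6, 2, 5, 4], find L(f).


For a torus self-map: L(f) = det(I - A) where A acts on H_1.
L(f) = (1-2) * (1-6) * (1-2) * (1-5) * (1-4) = -1 * -5 * -1 * -4 * -3 = -60

-60
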